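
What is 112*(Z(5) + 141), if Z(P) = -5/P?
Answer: 15680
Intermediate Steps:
112*(Z(5) + 141) = 112*(-5/5 + 141) = 112*(-5*⅕ + 141) = 112*(-1 + 141) = 112*140 = 15680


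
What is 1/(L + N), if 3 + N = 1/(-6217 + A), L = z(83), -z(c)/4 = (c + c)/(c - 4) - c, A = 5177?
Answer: 82160/26340001 ≈ 0.0031192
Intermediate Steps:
z(c) = 4*c - 8*c/(-4 + c) (z(c) = -4*((c + c)/(c - 4) - c) = -4*((2*c)/(-4 + c) - c) = -4*(2*c/(-4 + c) - c) = -4*(-c + 2*c/(-4 + c)) = 4*c - 8*c/(-4 + c))
L = 25564/79 (L = 4*83*(-6 + 83)/(-4 + 83) = 4*83*77/79 = 4*83*(1/79)*77 = 25564/79 ≈ 323.59)
N = -3121/1040 (N = -3 + 1/(-6217 + 5177) = -3 + 1/(-1040) = -3 - 1/1040 = -3121/1040 ≈ -3.0010)
1/(L + N) = 1/(25564/79 - 3121/1040) = 1/(26340001/82160) = 82160/26340001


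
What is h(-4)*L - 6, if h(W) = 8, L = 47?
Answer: 370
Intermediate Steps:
h(-4)*L - 6 = 8*47 - 6 = 376 - 6 = 370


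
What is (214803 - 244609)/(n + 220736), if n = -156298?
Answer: -14903/32219 ≈ -0.46255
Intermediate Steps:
(214803 - 244609)/(n + 220736) = (214803 - 244609)/(-156298 + 220736) = -29806/64438 = -29806*1/64438 = -14903/32219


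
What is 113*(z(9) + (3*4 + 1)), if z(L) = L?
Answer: 2486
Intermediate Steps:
113*(z(9) + (3*4 + 1)) = 113*(9 + (3*4 + 1)) = 113*(9 + (12 + 1)) = 113*(9 + 13) = 113*22 = 2486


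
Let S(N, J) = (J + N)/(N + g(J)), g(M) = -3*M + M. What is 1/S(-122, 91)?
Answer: 304/31 ≈ 9.8065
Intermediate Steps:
g(M) = -2*M
S(N, J) = (J + N)/(N - 2*J)
1/S(-122, 91) = 1/((-1*91 - 1*(-122))/(-1*(-122) + 2*91)) = 1/((-91 + 122)/(122 + 182)) = 1/(31/304) = 304/31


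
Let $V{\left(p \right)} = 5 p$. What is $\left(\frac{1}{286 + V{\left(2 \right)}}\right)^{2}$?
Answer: $\frac{1}{87616} \approx 1.1413 \cdot 10^{-5}$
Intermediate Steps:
$\left(\frac{1}{286 + V{\left(2 \right)}}\right)^{2} = \left(\frac{1}{286 + 5 \cdot 2}\right)^{2} = \left(\frac{1}{286 + 10}\right)^{2} = \left(\frac{1}{296}\right)^{2} = \frac{1}{87616}$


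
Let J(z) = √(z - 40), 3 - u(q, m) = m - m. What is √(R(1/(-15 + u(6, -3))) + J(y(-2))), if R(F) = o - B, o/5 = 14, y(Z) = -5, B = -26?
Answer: √(96 + 3*I*√5) ≈ 9.8039 + 0.34212*I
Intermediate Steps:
u(q, m) = 3 (u(q, m) = 3 - (m - m) = 3 - 1*0 = 3 + 0 = 3)
o = 70 (o = 5*14 = 70)
R(F) = 96 (R(F) = 70 - 1*(-26) = 70 + 26 = 96)
J(z) = √(-40 + z)
√(R(1/(-15 + u(6, -3))) + J(y(-2))) = √(96 + √(-40 - 5)) = √(96 + √(-45)) = √(96 + 3*I*√5)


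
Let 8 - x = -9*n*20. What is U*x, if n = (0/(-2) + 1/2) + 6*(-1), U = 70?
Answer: -68740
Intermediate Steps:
n = -11/2 (n = (0*(-½) + 1*(½)) - 6 = (0 + ½) - 6 = ½ - 6 = -11/2 ≈ -5.5000)
x = -982 (x = 8 - (-9*(-11/2))*20 = 8 - 99*20/2 = 8 - 1*990 = 8 - 990 = -982)
U*x = 70*(-982) = -68740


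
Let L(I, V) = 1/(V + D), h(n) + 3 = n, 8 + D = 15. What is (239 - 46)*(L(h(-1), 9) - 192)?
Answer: -592703/16 ≈ -37044.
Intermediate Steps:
D = 7 (D = -8 + 15 = 7)
h(n) = -3 + n
L(I, V) = 1/(7 + V) (L(I, V) = 1/(V + 7) = 1/(7 + V))
(239 - 46)*(L(h(-1), 9) - 192) = (239 - 46)*(1/(7 + 9) - 192) = 193*(1/16 - 192) = 193*(-3071/16) = -592703/16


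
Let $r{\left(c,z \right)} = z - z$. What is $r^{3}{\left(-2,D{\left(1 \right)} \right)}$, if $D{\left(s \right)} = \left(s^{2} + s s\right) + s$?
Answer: $0$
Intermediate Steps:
$D{\left(s \right)} = s + 2 s^{2}$ ($D{\left(s \right)} = \left(s^{2} + s^{2}\right) + s = 2 s^{2} + s = s + 2 s^{2}$)
$r{\left(c,z \right)} = 0$
$r^{3}{\left(-2,D{\left(1 \right)} \right)} = 0^{3} = 0$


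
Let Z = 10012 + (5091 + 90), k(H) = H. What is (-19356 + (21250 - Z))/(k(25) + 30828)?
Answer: -13299/30853 ≈ -0.43104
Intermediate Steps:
Z = 15193 (Z = 10012 + 5181 = 15193)
(-19356 + (21250 - Z))/(k(25) + 30828) = (-19356 + (21250 - 1*15193))/(25 + 30828) = (-19356 + (21250 - 15193))/30853 = (-19356 + 6057)*(1/30853) = -13299*1/30853 = -13299/30853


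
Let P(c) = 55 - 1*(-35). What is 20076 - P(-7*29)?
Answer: 19986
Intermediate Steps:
P(c) = 90 (P(c) = 55 + 35 = 90)
20076 - P(-7*29) = 20076 - 1*90 = 20076 - 90 = 19986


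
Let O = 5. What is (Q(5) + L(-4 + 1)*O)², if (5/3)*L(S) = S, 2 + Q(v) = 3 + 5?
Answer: 9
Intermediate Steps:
Q(v) = 6 (Q(v) = -2 + (3 + 5) = -2 + 8 = 6)
L(S) = 3*S/5
(Q(5) + L(-4 + 1)*O)² = (6 + (3*(-4 + 1)/5)*5)² = (6 + ((⅗)*(-3))*5)² = (6 - 9/5*5)² = (6 - 9)² = (-3)² = 9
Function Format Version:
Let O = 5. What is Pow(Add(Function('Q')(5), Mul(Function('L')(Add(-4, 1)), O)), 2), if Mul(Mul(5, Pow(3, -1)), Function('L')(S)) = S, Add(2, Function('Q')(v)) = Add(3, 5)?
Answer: 9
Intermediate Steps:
Function('Q')(v) = 6 (Function('Q')(v) = Add(-2, Add(3, 5)) = Add(-2, 8) = 6)
Function('L')(S) = Mul(Rational(3, 5), S)
Pow(Add(Function('Q')(5), Mul(Function('L')(Add(-4, 1)), O)), 2) = Pow(Add(6, Mul(Mul(Rational(3, 5), Add(-4, 1)), 5)), 2) = Pow(Add(6, Mul(Mul(Rational(3, 5), -3), 5)), 2) = Pow(Add(6, Mul(Rational(-9, 5), 5)), 2) = Pow(Add(6, -9), 2) = Pow(-3, 2) = 9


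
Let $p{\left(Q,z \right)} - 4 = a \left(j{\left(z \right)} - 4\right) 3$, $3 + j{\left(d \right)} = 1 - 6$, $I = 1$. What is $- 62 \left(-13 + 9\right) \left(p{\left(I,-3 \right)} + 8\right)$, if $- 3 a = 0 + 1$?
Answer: $5952$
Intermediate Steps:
$j{\left(d \right)} = -8$ ($j{\left(d \right)} = -3 + \left(1 - 6\right) = -3 - 5 = -8$)
$a = - \frac{1}{3}$ ($a = - \frac{0 + 1}{3} = \left(- \frac{1}{3}\right) 1 = - \frac{1}{3} \approx -0.33333$)
$p{\left(Q,z \right)} = 16$ ($p{\left(Q,z \right)} = 4 + - \frac{-8 - 4}{3} \cdot 3 = 4 + \left(- \frac{1}{3}\right) \left(-12\right) 3 = 4 + 4 \cdot 3 = 4 + 12 = 16$)
$- 62 \left(-13 + 9\right) \left(p{\left(I,-3 \right)} + 8\right) = - 62 \left(-13 + 9\right) \left(16 + 8\right) = - 62 \left(\left(-4\right) 24\right) = \left(-62\right) \left(-96\right) = 5952$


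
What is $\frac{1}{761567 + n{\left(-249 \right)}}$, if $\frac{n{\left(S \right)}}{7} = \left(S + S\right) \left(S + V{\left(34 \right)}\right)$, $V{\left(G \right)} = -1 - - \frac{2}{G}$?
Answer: $\frac{17}{27758653} \approx 6.1242 \cdot 10^{-7}$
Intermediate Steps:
$V{\left(G \right)} = -1 + \frac{2}{G}$
$n{\left(S \right)} = 14 S \left(- \frac{16}{17} + S\right)$ ($n{\left(S \right)} = 7 \left(S + S\right) \left(S + \frac{2 - 34}{34}\right) = 7 \cdot 2 S \left(S + \frac{2 - 34}{34}\right) = 7 \cdot 2 S \left(S + \frac{1}{34} \left(-32\right)\right) = 7 \cdot 2 S \left(S - \frac{16}{17}\right) = 7 \cdot 2 S \left(- \frac{16}{17} + S\right) = 14 S \left(- \frac{16}{17} + S\right)$)
$\frac{1}{761567 + n{\left(-249 \right)}} = \frac{1}{761567 + \frac{14}{17} \left(-249\right) \left(-16 + 17 \left(-249\right)\right)} = \frac{1}{761567 + \frac{14}{17} \left(-249\right) \left(-16 - 4233\right)} = \frac{1}{761567 + \frac{14}{17} \left(-249\right) \left(-4249\right)} = \frac{1}{761567 + \frac{14812014}{17}} = \frac{1}{\frac{27758653}{17}} = \frac{17}{27758653}$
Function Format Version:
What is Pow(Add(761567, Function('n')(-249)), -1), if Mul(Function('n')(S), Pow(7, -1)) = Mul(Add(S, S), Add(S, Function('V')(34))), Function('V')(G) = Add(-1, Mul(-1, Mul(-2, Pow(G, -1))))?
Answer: Rational(17, 27758653) ≈ 6.1242e-7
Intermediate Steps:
Function('V')(G) = Add(-1, Mul(2, Pow(G, -1)))
Function('n')(S) = Mul(14, S, Add(Rational(-16, 17), S)) (Function('n')(S) = Mul(7, Mul(Add(S, S), Add(S, Mul(Pow(34, -1), Add(2, Mul(-1, 34)))))) = Mul(7, Mul(Mul(2, S), Add(S, Mul(Rational(1, 34), Add(2, -34))))) = Mul(7, Mul(Mul(2, S), Add(S, Mul(Rational(1, 34), -32)))) = Mul(7, Mul(Mul(2, S), Add(S, Rational(-16, 17)))) = Mul(7, Mul(Mul(2, S), Add(Rational(-16, 17), S))) = Mul(7, Mul(2, S, Add(Rational(-16, 17), S))) = Mul(14, S, Add(Rational(-16, 17), S)))
Pow(Add(761567, Function('n')(-249)), -1) = Pow(Add(761567, Mul(Rational(14, 17), -249, Add(-16, Mul(17, -249)))), -1) = Pow(Add(761567, Mul(Rational(14, 17), -249, Add(-16, -4233))), -1) = Pow(Add(761567, Mul(Rational(14, 17), -249, -4249)), -1) = Pow(Add(761567, Rational(14812014, 17)), -1) = Pow(Rational(27758653, 17), -1) = Rational(17, 27758653)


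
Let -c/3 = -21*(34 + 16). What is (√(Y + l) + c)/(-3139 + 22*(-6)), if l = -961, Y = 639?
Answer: -3150/3271 - I*√322/3271 ≈ -0.96301 - 0.0054859*I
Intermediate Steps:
c = 3150 (c = -(-63)*(34 + 16) = -(-63)*50 = -3*(-1050) = 3150)
(√(Y + l) + c)/(-3139 + 22*(-6)) = (√(639 - 961) + 3150)/(-3139 + 22*(-6)) = (√(-322) + 3150)/(-3139 - 132) = (I*√322 + 3150)/(-3271) = (3150 + I*√322)*(-1/3271) = -3150/3271 - I*√322/3271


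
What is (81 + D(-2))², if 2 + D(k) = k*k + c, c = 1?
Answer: 7056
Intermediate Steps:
D(k) = -1 + k² (D(k) = -2 + (k*k + 1) = -2 + (k² + 1) = -2 + (1 + k²) = -1 + k²)
(81 + D(-2))² = (81 + (-1 + (-2)²))² = (81 + (-1 + 4))² = (81 + 3)² = 84² = 7056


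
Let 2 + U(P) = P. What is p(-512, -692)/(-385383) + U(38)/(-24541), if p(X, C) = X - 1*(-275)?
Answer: -2685857/3152561401 ≈ -0.00085196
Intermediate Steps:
p(X, C) = 275 + X (p(X, C) = X + 275 = 275 + X)
U(P) = -2 + P
p(-512, -692)/(-385383) + U(38)/(-24541) = (275 - 512)/(-385383) + (-2 + 38)/(-24541) = -237*(-1/385383) + 36*(-1/24541) = 79/128461 - 36/24541 = -2685857/3152561401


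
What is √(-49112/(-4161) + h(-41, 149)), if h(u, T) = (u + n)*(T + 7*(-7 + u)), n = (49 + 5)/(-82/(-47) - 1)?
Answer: I*√124741198164135/145635 ≈ 76.69*I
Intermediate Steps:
n = 2538/35 (n = 54/(-82*(-1/47) - 1) = 54/(82/47 - 1) = 54/(35/47) = 54*(47/35) = 2538/35 ≈ 72.514)
h(u, T) = (2538/35 + u)*(-49 + T + 7*u) (h(u, T) = (u + 2538/35)*(T + 7*(-7 + u)) = (2538/35 + u)*(T + (-49 + 7*u)) = (2538/35 + u)*(-49 + T + 7*u))
√(-49112/(-4161) + h(-41, 149)) = √(-49112/(-4161) + (-17766/5 + 7*(-41)² + (2293/5)*(-41) + (2538/35)*149 + 149*(-41))) = √(-49112*(-1/4161) + (-17766/5 + 7*1681 - 94013/5 + 378162/35 - 6109)) = √(49112/4161 + (-17766/5 + 11767 - 94013/5 + 378162/35 - 6109)) = √(49112/4161 - 206261/35) = √(-856533101/145635) = I*√124741198164135/145635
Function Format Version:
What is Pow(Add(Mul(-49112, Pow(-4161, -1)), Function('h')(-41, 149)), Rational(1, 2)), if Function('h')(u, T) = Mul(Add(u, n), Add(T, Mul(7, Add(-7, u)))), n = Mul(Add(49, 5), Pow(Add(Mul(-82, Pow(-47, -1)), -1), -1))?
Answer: Mul(Rational(1, 145635), I, Pow(124741198164135, Rational(1, 2))) ≈ Mul(76.690, I)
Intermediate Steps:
n = Rational(2538, 35) (n = Mul(54, Pow(Add(Mul(-82, Rational(-1, 47)), -1), -1)) = Mul(54, Pow(Add(Rational(82, 47), -1), -1)) = Mul(54, Pow(Rational(35, 47), -1)) = Mul(54, Rational(47, 35)) = Rational(2538, 35) ≈ 72.514)
Function('h')(u, T) = Mul(Add(Rational(2538, 35), u), Add(-49, T, Mul(7, u))) (Function('h')(u, T) = Mul(Add(u, Rational(2538, 35)), Add(T, Mul(7, Add(-7, u)))) = Mul(Add(Rational(2538, 35), u), Add(T, Add(-49, Mul(7, u)))) = Mul(Add(Rational(2538, 35), u), Add(-49, T, Mul(7, u))))
Pow(Add(Mul(-49112, Pow(-4161, -1)), Function('h')(-41, 149)), Rational(1, 2)) = Pow(Add(Mul(-49112, Pow(-4161, -1)), Add(Rational(-17766, 5), Mul(7, Pow(-41, 2)), Mul(Rational(2293, 5), -41), Mul(Rational(2538, 35), 149), Mul(149, -41))), Rational(1, 2)) = Pow(Add(Mul(-49112, Rational(-1, 4161)), Add(Rational(-17766, 5), Mul(7, 1681), Rational(-94013, 5), Rational(378162, 35), -6109)), Rational(1, 2)) = Pow(Add(Rational(49112, 4161), Add(Rational(-17766, 5), 11767, Rational(-94013, 5), Rational(378162, 35), -6109)), Rational(1, 2)) = Pow(Add(Rational(49112, 4161), Rational(-206261, 35)), Rational(1, 2)) = Pow(Rational(-856533101, 145635), Rational(1, 2)) = Mul(Rational(1, 145635), I, Pow(124741198164135, Rational(1, 2)))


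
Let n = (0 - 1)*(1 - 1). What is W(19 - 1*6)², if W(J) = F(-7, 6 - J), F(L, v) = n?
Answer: 0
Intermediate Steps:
n = 0 (n = -1*0 = 0)
F(L, v) = 0
W(J) = 0
W(19 - 1*6)² = 0² = 0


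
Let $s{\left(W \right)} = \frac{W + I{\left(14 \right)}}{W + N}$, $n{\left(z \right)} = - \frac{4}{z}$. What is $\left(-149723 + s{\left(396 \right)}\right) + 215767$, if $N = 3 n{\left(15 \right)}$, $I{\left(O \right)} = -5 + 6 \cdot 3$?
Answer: $\frac{130504989}{1976} \approx 66045.0$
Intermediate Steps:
$I{\left(O \right)} = 13$ ($I{\left(O \right)} = -5 + 18 = 13$)
$N = - \frac{4}{5}$ ($N = 3 \left(- \frac{4}{15}\right) = - \frac{4}{5} \approx -0.8$)
$s{\left(W \right)} = \frac{13 + W}{- \frac{4}{5} + W}$ ($s{\left(W \right)} = \frac{W + 13}{W - \frac{4}{5}} = \frac{13 + W}{- \frac{4}{5} + W}$)
$\left(-149723 + s{\left(396 \right)}\right) + 215767 = \left(-149723 + \frac{5 \left(13 + 396\right)}{-4 + 5 \cdot 396}\right) + 215767 = \left(-149723 + 5 \frac{1}{-4 + 1980} \cdot 409\right) + 215767 = \left(-149723 + 5 \cdot \frac{1}{1976} \cdot 409\right) + 215767 = \left(-149723 + \frac{2045}{1976}\right) + 215767 = - \frac{295850603}{1976} + 215767 = \frac{130504989}{1976}$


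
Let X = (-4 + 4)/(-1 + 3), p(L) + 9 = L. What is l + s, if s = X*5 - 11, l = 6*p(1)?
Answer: -59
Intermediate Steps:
p(L) = -9 + L
X = 0 (X = 0/2 = 0*(1/2) = 0)
l = -48 (l = 6*(-9 + 1) = 6*(-8) = -48)
s = -11 (s = 0*5 - 11 = 0 - 11 = -11)
l + s = -48 - 11 = -59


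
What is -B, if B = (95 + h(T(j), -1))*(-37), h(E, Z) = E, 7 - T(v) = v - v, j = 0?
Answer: 3774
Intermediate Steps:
T(v) = 7 (T(v) = 7 - (v - v) = 7 - 1*0 = 7 + 0 = 7)
B = -3774 (B = (95 + 7)*(-37) = 102*(-37) = -3774)
-B = -1*(-3774) = 3774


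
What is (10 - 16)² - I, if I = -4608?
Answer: 4644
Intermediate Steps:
(10 - 16)² - I = (10 - 16)² - 1*(-4608) = (-6)² + 4608 = 36 + 4608 = 4644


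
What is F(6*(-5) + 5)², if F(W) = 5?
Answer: 25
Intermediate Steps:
F(6*(-5) + 5)² = 5² = 25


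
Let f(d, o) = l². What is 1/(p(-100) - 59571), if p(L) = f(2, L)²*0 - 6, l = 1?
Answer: -1/59577 ≈ -1.6785e-5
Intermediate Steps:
f(d, o) = 1 (f(d, o) = 1² = 1)
p(L) = -6 (p(L) = 1²*0 - 6 = 1*0 - 6 = 0 - 6 = -6)
1/(p(-100) - 59571) = 1/(-6 - 59571) = 1/(-59577) = -1/59577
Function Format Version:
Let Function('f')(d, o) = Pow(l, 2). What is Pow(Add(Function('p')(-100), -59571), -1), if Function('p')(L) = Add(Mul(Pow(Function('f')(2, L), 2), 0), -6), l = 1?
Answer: Rational(-1, 59577) ≈ -1.6785e-5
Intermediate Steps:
Function('f')(d, o) = 1 (Function('f')(d, o) = Pow(1, 2) = 1)
Function('p')(L) = -6 (Function('p')(L) = Add(Mul(Pow(1, 2), 0), -6) = Add(Mul(1, 0), -6) = Add(0, -6) = -6)
Pow(Add(Function('p')(-100), -59571), -1) = Pow(Add(-6, -59571), -1) = Pow(-59577, -1) = Rational(-1, 59577)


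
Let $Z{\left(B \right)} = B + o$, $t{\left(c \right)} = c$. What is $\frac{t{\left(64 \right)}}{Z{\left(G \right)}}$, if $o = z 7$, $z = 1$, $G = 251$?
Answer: $\frac{32}{129} \approx 0.24806$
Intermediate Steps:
$o = 7$ ($o = 1 \cdot 7 = 7$)
$Z{\left(B \right)} = 7 + B$ ($Z{\left(B \right)} = B + 7 = 7 + B$)
$\frac{t{\left(64 \right)}}{Z{\left(G \right)}} = \frac{64}{7 + 251} = \frac{64}{258} = 64 \cdot \frac{1}{258} = \frac{32}{129}$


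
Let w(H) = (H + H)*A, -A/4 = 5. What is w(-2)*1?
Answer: 80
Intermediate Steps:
A = -20 (A = -4*5 = -20)
w(H) = -40*H (w(H) = (H + H)*(-20) = (2*H)*(-20) = -40*H)
w(-2)*1 = -40*(-2)*1 = 80*1 = 80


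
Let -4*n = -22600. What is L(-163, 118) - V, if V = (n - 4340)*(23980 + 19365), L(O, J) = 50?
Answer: -56781900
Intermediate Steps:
n = 5650 (n = -1/4*(-22600) = 5650)
V = 56781950 (V = (5650 - 4340)*(23980 + 19365) = 1310*43345 = 56781950)
L(-163, 118) - V = 50 - 1*56781950 = 50 - 56781950 = -56781900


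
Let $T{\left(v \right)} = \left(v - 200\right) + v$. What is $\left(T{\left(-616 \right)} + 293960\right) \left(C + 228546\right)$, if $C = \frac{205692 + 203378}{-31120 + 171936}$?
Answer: $\frac{588408052865498}{8801} \approx 6.6857 \cdot 10^{10}$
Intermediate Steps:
$C = \frac{204535}{70408}$ ($C = \frac{409070}{140816} = 409070 \cdot \frac{1}{140816} = \frac{204535}{70408} \approx 2.905$)
$T{\left(v \right)} = -200 + 2 v$ ($T{\left(v \right)} = \left(-200 + v\right) + v = -200 + 2 v$)
$\left(T{\left(-616 \right)} + 293960\right) \left(C + 228546\right) = \left(\left(-200 + 2 \left(-616\right)\right) + 293960\right) \left(\frac{204535}{70408} + 228546\right) = \left(\left(-200 - 1232\right) + 293960\right) \frac{16091671303}{70408} = \left(-1432 + 293960\right) \frac{16091671303}{70408} = 292528 \cdot \frac{16091671303}{70408} = \frac{588408052865498}{8801}$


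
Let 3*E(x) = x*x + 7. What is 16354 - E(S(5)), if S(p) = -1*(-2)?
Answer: 49051/3 ≈ 16350.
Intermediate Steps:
S(p) = 2
E(x) = 7/3 + x²/3 (E(x) = (x*x + 7)/3 = (x² + 7)/3 = (7 + x²)/3 = 7/3 + x²/3)
16354 - E(S(5)) = 16354 - (7/3 + (⅓)*2²) = 16354 - (7/3 + (⅓)*4) = 16354 - (7/3 + 4/3) = 16354 - 1*11/3 = 16354 - 11/3 = 49051/3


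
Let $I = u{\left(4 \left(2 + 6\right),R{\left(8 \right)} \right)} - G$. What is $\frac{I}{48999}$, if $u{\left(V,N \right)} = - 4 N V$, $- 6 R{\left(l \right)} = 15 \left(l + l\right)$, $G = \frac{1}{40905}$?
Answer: $\frac{209433599}{2004304095} \approx 0.10449$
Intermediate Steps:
$G = \frac{1}{40905} \approx 2.4447 \cdot 10^{-5}$
$R{\left(l \right)} = - 5 l$ ($R{\left(l \right)} = - \frac{15 \left(l + l\right)}{6} = - \frac{15 \cdot 2 l}{6} = - \frac{30 l}{6} = - 5 l$)
$u{\left(V,N \right)} = - 4 N V$
$I = \frac{209433599}{40905}$ ($I = - 4 \left(\left(-5\right) 8\right) 4 \left(2 + 6\right) - \frac{1}{40905} = \left(-4\right) \left(-40\right) 4 \cdot 8 - \frac{1}{40905} = \left(-4\right) \left(-40\right) 32 - \frac{1}{40905} = 5120 - \frac{1}{40905} = \frac{209433599}{40905} \approx 5120.0$)
$\frac{I}{48999} = \frac{209433599}{40905 \cdot 48999} = \frac{209433599}{40905} \cdot \frac{1}{48999} = \frac{209433599}{2004304095}$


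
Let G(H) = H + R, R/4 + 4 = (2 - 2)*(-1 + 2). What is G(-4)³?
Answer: -8000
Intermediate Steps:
R = -16 (R = -16 + 4*((2 - 2)*(-1 + 2)) = -16 + 4*(0*1) = -16 + 4*0 = -16 + 0 = -16)
G(H) = -16 + H (G(H) = H - 16 = -16 + H)
G(-4)³ = (-16 - 4)³ = (-20)³ = -8000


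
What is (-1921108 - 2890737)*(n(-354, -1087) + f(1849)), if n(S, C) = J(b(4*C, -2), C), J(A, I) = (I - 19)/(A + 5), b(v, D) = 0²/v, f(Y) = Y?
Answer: -7832721291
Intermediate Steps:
b(v, D) = 0 (b(v, D) = 0/v = 0)
J(A, I) = (-19 + I)/(5 + A)
n(S, C) = -19/5 + C/5 (n(S, C) = (-19 + C)/(5 + 0) = (-19 + C)/5 = -19/5 + C/5)
(-1921108 - 2890737)*(n(-354, -1087) + f(1849)) = (-1921108 - 2890737)*((-19/5 + (⅕)*(-1087)) + 1849) = -4811845*((-19/5 - 1087/5) + 1849) = -4811845*(-1106/5 + 1849) = -4811845*8139/5 = -7832721291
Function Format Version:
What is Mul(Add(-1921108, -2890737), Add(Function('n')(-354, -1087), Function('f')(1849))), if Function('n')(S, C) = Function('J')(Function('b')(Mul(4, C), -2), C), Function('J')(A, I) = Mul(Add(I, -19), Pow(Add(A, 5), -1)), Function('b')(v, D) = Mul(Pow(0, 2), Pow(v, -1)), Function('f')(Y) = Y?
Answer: -7832721291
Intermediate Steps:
Function('b')(v, D) = 0 (Function('b')(v, D) = Mul(0, Pow(v, -1)) = 0)
Function('J')(A, I) = Mul(Pow(Add(5, A), -1), Add(-19, I)) (Function('J')(A, I) = Mul(Add(-19, I), Pow(Add(5, A), -1)) = Mul(Pow(Add(5, A), -1), Add(-19, I)))
Function('n')(S, C) = Add(Rational(-19, 5), Mul(Rational(1, 5), C)) (Function('n')(S, C) = Mul(Pow(Add(5, 0), -1), Add(-19, C)) = Mul(Pow(5, -1), Add(-19, C)) = Mul(Rational(1, 5), Add(-19, C)) = Add(Rational(-19, 5), Mul(Rational(1, 5), C)))
Mul(Add(-1921108, -2890737), Add(Function('n')(-354, -1087), Function('f')(1849))) = Mul(Add(-1921108, -2890737), Add(Add(Rational(-19, 5), Mul(Rational(1, 5), -1087)), 1849)) = Mul(-4811845, Add(Add(Rational(-19, 5), Rational(-1087, 5)), 1849)) = Mul(-4811845, Add(Rational(-1106, 5), 1849)) = Mul(-4811845, Rational(8139, 5)) = -7832721291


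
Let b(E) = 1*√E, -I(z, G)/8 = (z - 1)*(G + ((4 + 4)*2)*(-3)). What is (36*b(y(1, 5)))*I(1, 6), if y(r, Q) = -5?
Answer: 0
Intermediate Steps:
I(z, G) = -8*(-1 + z)*(-48 + G) (I(z, G) = -8*(z - 1)*(G + ((4 + 4)*2)*(-3)) = -8*(-1 + z)*(G + (8*2)*(-3)) = -8*(-1 + z)*(G + 16*(-3)) = -8*(-1 + z)*(G - 48) = -8*(-1 + z)*(-48 + G))
b(E) = √E
(36*b(y(1, 5)))*I(1, 6) = (36*√(-5))*(-384 + 8*6 + 384*1 - 8*6*1) = (36*(I*√5))*(-384 + 48 + 384 - 48) = (36*I*√5)*0 = 0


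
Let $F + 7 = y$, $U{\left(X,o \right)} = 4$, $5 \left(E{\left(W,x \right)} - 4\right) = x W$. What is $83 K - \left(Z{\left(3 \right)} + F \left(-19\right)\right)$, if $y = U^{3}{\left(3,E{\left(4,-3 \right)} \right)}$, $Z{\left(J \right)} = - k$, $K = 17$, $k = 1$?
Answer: $2495$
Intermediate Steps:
$E{\left(W,x \right)} = 4 + \frac{W x}{5}$ ($E{\left(W,x \right)} = 4 + \frac{x W}{5} = 4 + \frac{W x}{5}$)
$Z{\left(J \right)} = -1$ ($Z{\left(J \right)} = \left(-1\right) 1 = -1$)
$y = 64$ ($y = 4^{3} = 64$)
$F = 57$ ($F = -7 + 64 = 57$)
$83 K - \left(Z{\left(3 \right)} + F \left(-19\right)\right) = 83 \cdot 17 - \left(-1 + 57 \left(-19\right)\right) = 1411 - \left(-1 - 1083\right) = 1411 - -1084 = 1411 + 1084 = 2495$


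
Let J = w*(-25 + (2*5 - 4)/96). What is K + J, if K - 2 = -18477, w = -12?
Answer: -72703/4 ≈ -18176.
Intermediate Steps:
J = 1197/4 (J = -12*(-25 + (2*5 - 4)/96) = -12*(-25 + (10 - 4)*(1/96)) = -12*(-25 + 6*(1/96)) = -12*(-25 + 1/16) = -12*(-399/16) = 1197/4 ≈ 299.25)
K = -18475 (K = 2 - 18477 = -18475)
K + J = -18475 + 1197/4 = -72703/4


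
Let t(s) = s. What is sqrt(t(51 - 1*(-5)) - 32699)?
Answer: 9*I*sqrt(403) ≈ 180.67*I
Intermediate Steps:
sqrt(t(51 - 1*(-5)) - 32699) = sqrt((51 - 1*(-5)) - 32699) = sqrt((51 + 5) - 32699) = sqrt(56 - 32699) = sqrt(-32643) = 9*I*sqrt(403)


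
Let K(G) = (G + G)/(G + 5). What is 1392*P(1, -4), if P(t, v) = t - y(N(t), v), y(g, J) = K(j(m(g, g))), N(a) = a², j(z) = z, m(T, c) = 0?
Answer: 1392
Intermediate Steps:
K(G) = 2*G/(5 + G) (K(G) = (2*G)/(5 + G) = 2*G/(5 + G))
y(g, J) = 0 (y(g, J) = 2*0/(5 + 0) = 2*0/5 = 2*0*(⅕) = 0)
P(t, v) = t (P(t, v) = t - 1*0 = t + 0 = t)
1392*P(1, -4) = 1392*1 = 1392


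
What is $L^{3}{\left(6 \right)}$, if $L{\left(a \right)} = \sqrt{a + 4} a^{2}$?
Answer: $466560 \sqrt{10} \approx 1.4754 \cdot 10^{6}$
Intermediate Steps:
$L{\left(a \right)} = a^{2} \sqrt{4 + a}$ ($L{\left(a \right)} = \sqrt{4 + a} a^{2} = a^{2} \sqrt{4 + a}$)
$L^{3}{\left(6 \right)} = \left(6^{2} \sqrt{4 + 6}\right)^{3} = \left(36 \sqrt{10}\right)^{3} = 466560 \sqrt{10}$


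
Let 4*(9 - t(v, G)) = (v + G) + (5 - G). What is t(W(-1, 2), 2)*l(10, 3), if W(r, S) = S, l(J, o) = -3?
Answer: -87/4 ≈ -21.750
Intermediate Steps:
t(v, G) = 31/4 - v/4 (t(v, G) = 9 - ((v + G) + (5 - G))/4 = 9 - ((G + v) + (5 - G))/4 = 9 - (5 + v)/4 = 9 + (-5/4 - v/4) = 31/4 - v/4)
t(W(-1, 2), 2)*l(10, 3) = (31/4 - ¼*2)*(-3) = (31/4 - ½)*(-3) = (29/4)*(-3) = -87/4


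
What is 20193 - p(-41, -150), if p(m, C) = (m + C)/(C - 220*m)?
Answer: 179112101/8870 ≈ 20193.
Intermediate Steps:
p(m, C) = (C + m)/(C - 220*m)
20193 - p(-41, -150) = 20193 - (-150 - 41)/(-150 - 220*(-41)) = 20193 - (-191)/(-150 + 9020) = 20193 - (-191)/8870 = 20193 - 1*(-191/8870) = 20193 + 191/8870 = 179112101/8870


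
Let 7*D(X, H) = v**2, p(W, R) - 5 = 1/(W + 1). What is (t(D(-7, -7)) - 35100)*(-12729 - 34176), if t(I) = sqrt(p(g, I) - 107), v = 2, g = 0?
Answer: 1646365500 - 46905*I*sqrt(101) ≈ 1.6464e+9 - 4.7139e+5*I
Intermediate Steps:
p(W, R) = 5 + 1/(1 + W) (p(W, R) = 5 + 1/(W + 1) = 5 + 1/(1 + W))
D(X, H) = 4/7 (D(X, H) = (1/7)*2**2 = (1/7)*4 = 4/7)
t(I) = I*sqrt(101) (t(I) = sqrt((6 + 5*0)/(1 + 0) - 107) = sqrt((6 + 0)/1 - 107) = sqrt(1*6 - 107) = sqrt(6 - 107) = sqrt(-101) = I*sqrt(101))
(t(D(-7, -7)) - 35100)*(-12729 - 34176) = (I*sqrt(101) - 35100)*(-12729 - 34176) = (-35100 + I*sqrt(101))*(-46905) = 1646365500 - 46905*I*sqrt(101)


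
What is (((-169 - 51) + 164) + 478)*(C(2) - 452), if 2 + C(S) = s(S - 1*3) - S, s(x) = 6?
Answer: -189900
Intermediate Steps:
C(S) = 4 - S (C(S) = -2 + (6 - S) = 4 - S)
(((-169 - 51) + 164) + 478)*(C(2) - 452) = (((-169 - 51) + 164) + 478)*((4 - 1*2) - 452) = ((-220 + 164) + 478)*((4 - 2) - 452) = (-56 + 478)*(2 - 452) = 422*(-450) = -189900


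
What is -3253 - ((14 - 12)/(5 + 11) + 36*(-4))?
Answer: -24873/8 ≈ -3109.1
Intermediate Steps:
-3253 - ((14 - 12)/(5 + 11) + 36*(-4)) = -3253 - (2/16 - 144) = -3253 - (2*(1/16) - 144) = -3253 - (⅛ - 144) = -3253 - 1*(-1151/8) = -3253 + 1151/8 = -24873/8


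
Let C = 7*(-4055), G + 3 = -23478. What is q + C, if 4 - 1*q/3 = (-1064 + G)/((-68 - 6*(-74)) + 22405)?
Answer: -646291678/22781 ≈ -28370.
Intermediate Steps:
G = -23481 (G = -3 - 23478 = -23481)
C = -28385
q = 347007/22781 (q = 12 - 3*(-1064 - 23481)/((-68 - 6*(-74)) + 22405) = 12 - (-73635)/((-68 + 444) + 22405) = 12 - (-73635)/(376 + 22405) = 12 - (-73635)/22781 = 12 - 3*(-24545/22781) = 12 + 73635/22781 = 347007/22781 ≈ 15.232)
q + C = 347007/22781 - 28385 = -646291678/22781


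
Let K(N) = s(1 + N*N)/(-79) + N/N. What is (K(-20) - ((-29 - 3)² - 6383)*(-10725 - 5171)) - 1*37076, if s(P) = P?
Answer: -6732675782/79 ≈ -8.5224e+7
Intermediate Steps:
K(N) = 78/79 - N²/79 (K(N) = (1 + N*N)/(-79) + N/N = (1 + N²)*(-1/79) + 1 = (-1/79 - N²/79) + 1 = 78/79 - N²/79)
(K(-20) - ((-29 - 3)² - 6383)*(-10725 - 5171)) - 1*37076 = ((78/79 - 1/79*(-20)²) - ((-29 - 3)² - 6383)*(-10725 - 5171)) - 1*37076 = ((78/79 - 1/79*400) - ((-32)² - 6383)*(-15896)) - 37076 = ((78/79 - 400/79) - (1024 - 6383)*(-15896)) - 37076 = (-322/79 - (-5359)*(-15896)) - 37076 = (-322/79 - 1*85186664) - 37076 = (-322/79 - 85186664) - 37076 = -6729746778/79 - 37076 = -6732675782/79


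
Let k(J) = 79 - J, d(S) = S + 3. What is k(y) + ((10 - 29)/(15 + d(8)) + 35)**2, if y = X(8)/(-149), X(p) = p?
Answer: 126250873/100724 ≈ 1253.4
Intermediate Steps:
d(S) = 3 + S
y = -8/149 (y = 8/(-149) = 8*(-1/149) = -8/149 ≈ -0.053691)
k(y) + ((10 - 29)/(15 + d(8)) + 35)**2 = (79 - 1*(-8/149)) + ((10 - 29)/(15 + (3 + 8)) + 35)**2 = (79 + 8/149) + (-19/(15 + 11) + 35)**2 = 11779/149 + (-19/26 + 35)**2 = 11779/149 + (891/26)**2 = 11779/149 + 793881/676 = 126250873/100724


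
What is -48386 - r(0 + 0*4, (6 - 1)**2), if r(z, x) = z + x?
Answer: -48411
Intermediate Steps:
r(z, x) = x + z
-48386 - r(0 + 0*4, (6 - 1)**2) = -48386 - ((6 - 1)**2 + (0 + 0*4)) = -48386 - (5**2 + (0 + 0)) = -48386 - (25 + 0) = -48386 - 1*25 = -48386 - 25 = -48411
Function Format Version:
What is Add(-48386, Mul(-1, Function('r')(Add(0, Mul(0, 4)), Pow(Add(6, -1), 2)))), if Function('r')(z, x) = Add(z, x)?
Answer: -48411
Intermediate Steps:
Function('r')(z, x) = Add(x, z)
Add(-48386, Mul(-1, Function('r')(Add(0, Mul(0, 4)), Pow(Add(6, -1), 2)))) = Add(-48386, Mul(-1, Add(Pow(Add(6, -1), 2), Add(0, Mul(0, 4))))) = Add(-48386, Mul(-1, Add(Pow(5, 2), Add(0, 0)))) = Add(-48386, Mul(-1, Add(25, 0))) = Add(-48386, Mul(-1, 25)) = Add(-48386, -25) = -48411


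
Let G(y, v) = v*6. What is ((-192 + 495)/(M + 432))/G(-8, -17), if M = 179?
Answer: -101/20774 ≈ -0.0048618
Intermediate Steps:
G(y, v) = 6*v
((-192 + 495)/(M + 432))/G(-8, -17) = ((-192 + 495)/(179 + 432))/((6*(-17))) = (303/611)/(-102) = (303*(1/611))*(-1/102) = (303/611)*(-1/102) = -101/20774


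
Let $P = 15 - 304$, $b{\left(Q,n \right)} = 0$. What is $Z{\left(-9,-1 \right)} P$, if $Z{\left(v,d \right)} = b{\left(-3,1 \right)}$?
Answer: $0$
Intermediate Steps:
$Z{\left(v,d \right)} = 0$
$P = -289$ ($P = 15 - 304 = -289$)
$Z{\left(-9,-1 \right)} P = 0 \left(-289\right) = 0$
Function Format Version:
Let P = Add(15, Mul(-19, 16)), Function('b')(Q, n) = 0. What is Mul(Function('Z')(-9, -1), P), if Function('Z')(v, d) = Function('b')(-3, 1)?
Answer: 0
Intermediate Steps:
Function('Z')(v, d) = 0
P = -289 (P = Add(15, -304) = -289)
Mul(Function('Z')(-9, -1), P) = Mul(0, -289) = 0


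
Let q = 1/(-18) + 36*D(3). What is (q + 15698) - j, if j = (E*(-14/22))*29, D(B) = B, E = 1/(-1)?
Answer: 3125923/198 ≈ 15787.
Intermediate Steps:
E = -1
q = 1943/18 (q = 1/(-18) + 36*3 = -1/18 + 108 = 1943/18 ≈ 107.94)
j = 203/11 (j = -(-14)/22*29 = -1*(-7/11)*29 = (7/11)*29 = 203/11 ≈ 18.455)
(q + 15698) - j = (1943/18 + 15698) - 1*203/11 = 284507/18 - 203/11 = 3125923/198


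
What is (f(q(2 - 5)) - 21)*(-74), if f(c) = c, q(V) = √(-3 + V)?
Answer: 1554 - 74*I*√6 ≈ 1554.0 - 181.26*I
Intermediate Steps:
(f(q(2 - 5)) - 21)*(-74) = (√(-3 + (2 - 5)) - 21)*(-74) = (√(-3 - 3) - 21)*(-74) = (√(-6) - 21)*(-74) = (I*√6 - 21)*(-74) = (-21 + I*√6)*(-74) = 1554 - 74*I*√6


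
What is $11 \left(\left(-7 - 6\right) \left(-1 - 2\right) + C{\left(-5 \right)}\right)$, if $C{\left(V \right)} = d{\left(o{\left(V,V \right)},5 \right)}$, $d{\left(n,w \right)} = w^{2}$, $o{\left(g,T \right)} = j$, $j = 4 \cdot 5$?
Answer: $704$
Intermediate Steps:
$j = 20$
$o{\left(g,T \right)} = 20$
$C{\left(V \right)} = 25$ ($C{\left(V \right)} = 5^{2} = 25$)
$11 \left(\left(-7 - 6\right) \left(-1 - 2\right) + C{\left(-5 \right)}\right) = 11 \left(\left(-7 - 6\right) \left(-1 - 2\right) + 25\right) = 11 \left(\left(-13\right) \left(-3\right) + 25\right) = 11 \left(39 + 25\right) = 11 \cdot 64 = 704$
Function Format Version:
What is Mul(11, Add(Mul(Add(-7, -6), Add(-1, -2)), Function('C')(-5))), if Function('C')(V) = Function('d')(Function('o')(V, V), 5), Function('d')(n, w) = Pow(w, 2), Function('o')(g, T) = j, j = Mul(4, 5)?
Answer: 704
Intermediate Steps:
j = 20
Function('o')(g, T) = 20
Function('C')(V) = 25 (Function('C')(V) = Pow(5, 2) = 25)
Mul(11, Add(Mul(Add(-7, -6), Add(-1, -2)), Function('C')(-5))) = Mul(11, Add(Mul(Add(-7, -6), Add(-1, -2)), 25)) = Mul(11, Add(Mul(-13, -3), 25)) = Mul(11, Add(39, 25)) = Mul(11, 64) = 704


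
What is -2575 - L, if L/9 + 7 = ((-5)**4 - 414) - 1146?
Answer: 5903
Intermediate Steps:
L = -8478 (L = -63 + 9*(((-5)**4 - 414) - 1146) = -63 + 9*((625 - 414) - 1146) = -63 + 9*(211 - 1146) = -63 + 9*(-935) = -63 - 8415 = -8478)
-2575 - L = -2575 - 1*(-8478) = -2575 + 8478 = 5903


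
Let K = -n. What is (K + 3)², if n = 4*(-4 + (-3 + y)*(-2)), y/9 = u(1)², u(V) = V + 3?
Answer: 1315609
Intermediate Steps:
u(V) = 3 + V
y = 144 (y = 9*(3 + 1)² = 9*4² = 9*16 = 144)
n = -1144 (n = 4*(-4 + (-3 + 144)*(-2)) = 4*(-4 + 141*(-2)) = 4*(-4 - 282) = 4*(-286) = -1144)
K = 1144 (K = -1*(-1144) = 1144)
(K + 3)² = (1144 + 3)² = 1147² = 1315609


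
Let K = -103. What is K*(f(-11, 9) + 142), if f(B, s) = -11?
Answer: -13493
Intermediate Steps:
K*(f(-11, 9) + 142) = -103*(-11 + 142) = -103*131 = -13493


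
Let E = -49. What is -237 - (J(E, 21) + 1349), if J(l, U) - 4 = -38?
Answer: -1552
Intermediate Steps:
J(l, U) = -34 (J(l, U) = 4 - 38 = -34)
-237 - (J(E, 21) + 1349) = -237 - (-34 + 1349) = -237 - 1*1315 = -237 - 1315 = -1552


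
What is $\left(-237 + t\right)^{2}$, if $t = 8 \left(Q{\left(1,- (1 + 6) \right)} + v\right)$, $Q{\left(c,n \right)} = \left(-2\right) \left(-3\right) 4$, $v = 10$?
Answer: $1225$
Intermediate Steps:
$Q{\left(c,n \right)} = 24$ ($Q{\left(c,n \right)} = 6 \cdot 4 = 24$)
$t = 272$ ($t = 8 \left(24 + 10\right) = 8 \cdot 34 = 272$)
$\left(-237 + t\right)^{2} = \left(-237 + 272\right)^{2} = 35^{2} = 1225$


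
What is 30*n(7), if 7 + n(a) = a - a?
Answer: -210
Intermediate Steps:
n(a) = -7 (n(a) = -7 + (a - a) = -7 + 0 = -7)
30*n(7) = 30*(-7) = -210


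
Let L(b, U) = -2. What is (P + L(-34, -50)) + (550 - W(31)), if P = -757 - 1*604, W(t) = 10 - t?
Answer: -792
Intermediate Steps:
P = -1361 (P = -757 - 604 = -1361)
(P + L(-34, -50)) + (550 - W(31)) = (-1361 - 2) + (550 - (10 - 1*31)) = -1363 + (550 - (10 - 31)) = -1363 + (550 - 1*(-21)) = -1363 + (550 + 21) = -1363 + 571 = -792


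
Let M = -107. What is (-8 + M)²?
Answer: 13225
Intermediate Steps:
(-8 + M)² = (-8 - 107)² = (-115)² = 13225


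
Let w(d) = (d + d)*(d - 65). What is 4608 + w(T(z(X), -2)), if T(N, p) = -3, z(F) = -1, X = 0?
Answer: 5016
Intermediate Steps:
w(d) = 2*d*(-65 + d) (w(d) = (2*d)*(-65 + d) = 2*d*(-65 + d))
4608 + w(T(z(X), -2)) = 4608 + 2*(-3)*(-65 - 3) = 4608 + 2*(-3)*(-68) = 4608 + 408 = 5016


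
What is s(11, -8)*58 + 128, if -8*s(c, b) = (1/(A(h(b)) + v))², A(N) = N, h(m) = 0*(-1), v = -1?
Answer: 483/4 ≈ 120.75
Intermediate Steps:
h(m) = 0
s(c, b) = -⅛ (s(c, b) = -1/(8*(0 - 1)²) = -(1/(-1))²/8 = -⅛*(-1)² = -⅛*1 = -⅛)
s(11, -8)*58 + 128 = -⅛*58 + 128 = -29/4 + 128 = 483/4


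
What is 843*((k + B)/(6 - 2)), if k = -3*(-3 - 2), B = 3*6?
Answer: 27819/4 ≈ 6954.8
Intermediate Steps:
B = 18
k = 15 (k = -3*(-5) = 15)
843*((k + B)/(6 - 2)) = 843*((15 + 18)/(6 - 2)) = 843*(33/4) = 27819/4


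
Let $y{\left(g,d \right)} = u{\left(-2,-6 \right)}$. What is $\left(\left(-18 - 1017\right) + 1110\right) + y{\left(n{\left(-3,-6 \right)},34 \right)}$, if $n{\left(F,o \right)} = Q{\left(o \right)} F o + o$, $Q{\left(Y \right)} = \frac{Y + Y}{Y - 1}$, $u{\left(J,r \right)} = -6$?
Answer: $69$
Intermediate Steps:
$Q{\left(Y \right)} = \frac{2 Y}{-1 + Y}$
$n{\left(F,o \right)} = o + \frac{2 F o^{2}}{-1 + o}$ ($n{\left(F,o \right)} = \frac{2 o}{-1 + o} F o + o = \frac{2 F o}{-1 + o} o + o = \frac{2 F o^{2}}{-1 + o} + o = o + \frac{2 F o^{2}}{-1 + o}$)
$y{\left(g,d \right)} = -6$
$\left(\left(-18 - 1017\right) + 1110\right) + y{\left(n{\left(-3,-6 \right)},34 \right)} = \left(\left(-18 - 1017\right) + 1110\right) - 6 = \left(-1035 + 1110\right) - 6 = 75 - 6 = 69$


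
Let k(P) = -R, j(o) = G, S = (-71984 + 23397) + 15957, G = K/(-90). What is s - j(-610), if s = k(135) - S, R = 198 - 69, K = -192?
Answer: 487483/15 ≈ 32499.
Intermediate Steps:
R = 129
G = 32/15 (G = -192/(-90) = -192*(-1/90) = 32/15 ≈ 2.1333)
S = -32630 (S = -48587 + 15957 = -32630)
j(o) = 32/15
k(P) = -129 (k(P) = -1*129 = -129)
s = 32501 (s = -129 - 1*(-32630) = -129 + 32630 = 32501)
s - j(-610) = 32501 - 1*32/15 = 32501 - 32/15 = 487483/15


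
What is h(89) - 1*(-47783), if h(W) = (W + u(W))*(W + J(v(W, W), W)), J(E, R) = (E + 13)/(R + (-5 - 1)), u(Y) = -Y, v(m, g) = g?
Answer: 47783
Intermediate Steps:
J(E, R) = (13 + E)/(-6 + R) (J(E, R) = (13 + E)/(R - 6) = (13 + E)/(-6 + R))
h(W) = 0 (h(W) = (W - W)*(W + (13 + W)/(-6 + W)) = 0*(W + (13 + W)/(-6 + W)) = 0)
h(89) - 1*(-47783) = 0 - 1*(-47783) = 0 + 47783 = 47783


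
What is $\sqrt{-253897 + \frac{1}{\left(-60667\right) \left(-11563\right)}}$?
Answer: $\frac{12 i \sqrt{902854526764914659}}{22628791} \approx 503.88 i$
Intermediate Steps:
$\sqrt{-253897 + \frac{1}{\left(-60667\right) \left(-11563\right)}} = \sqrt{-253897 - - \frac{1}{701492521}} = \sqrt{-253897 + \frac{1}{701492521}} = \sqrt{- \frac{178106846604336}{701492521}} = \frac{12 i \sqrt{902854526764914659}}{22628791}$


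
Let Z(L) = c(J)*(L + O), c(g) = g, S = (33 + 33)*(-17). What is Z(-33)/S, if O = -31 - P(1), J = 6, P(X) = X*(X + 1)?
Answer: 6/17 ≈ 0.35294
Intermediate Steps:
P(X) = X*(1 + X)
S = -1122 (S = 66*(-17) = -1122)
O = -33 (O = -31 - (1 + 1) = -31 - 2 = -33)
Z(L) = -198 + 6*L (Z(L) = 6*(L - 33) = 6*(-33 + L) = -198 + 6*L)
Z(-33)/S = (-198 + 6*(-33))/(-1122) = (-198 - 198)*(-1/1122) = -396*(-1/1122) = 6/17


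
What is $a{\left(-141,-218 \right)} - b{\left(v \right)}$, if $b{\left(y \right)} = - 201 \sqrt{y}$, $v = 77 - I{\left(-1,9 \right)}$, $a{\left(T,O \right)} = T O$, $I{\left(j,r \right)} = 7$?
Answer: $30738 + 201 \sqrt{70} \approx 32420.0$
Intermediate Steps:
$a{\left(T,O \right)} = O T$
$v = 70$ ($v = 77 - 7 = 70$)
$a{\left(-141,-218 \right)} - b{\left(v \right)} = \left(-218\right) \left(-141\right) - - 201 \sqrt{70} = 30738 + 201 \sqrt{70}$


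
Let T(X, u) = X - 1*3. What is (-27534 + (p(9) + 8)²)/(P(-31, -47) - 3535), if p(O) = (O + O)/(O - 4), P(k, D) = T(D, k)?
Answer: 684986/89625 ≈ 7.6428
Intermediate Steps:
T(X, u) = -3 + X (T(X, u) = X - 3 = -3 + X)
P(k, D) = -3 + D
p(O) = 2*O/(-4 + O) (p(O) = (2*O)/(-4 + O) = 2*O/(-4 + O))
(-27534 + (p(9) + 8)²)/(P(-31, -47) - 3535) = (-27534 + (2*9/(-4 + 9) + 8)²)/((-3 - 47) - 3535) = (-27534 + (2*9/5 + 8)²)/(-50 - 3535) = (-27534 + (2*9*(⅕) + 8)²)/(-3585) = (-27534 + (18/5 + 8)²)*(-1/3585) = (-27534 + (58/5)²)*(-1/3585) = (-27534 + 3364/25)*(-1/3585) = -684986/25*(-1/3585) = 684986/89625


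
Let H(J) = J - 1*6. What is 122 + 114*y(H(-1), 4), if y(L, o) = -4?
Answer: -334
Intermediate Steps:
H(J) = -6 + J (H(J) = J - 6 = -6 + J)
122 + 114*y(H(-1), 4) = 122 + 114*(-4) = 122 - 456 = -334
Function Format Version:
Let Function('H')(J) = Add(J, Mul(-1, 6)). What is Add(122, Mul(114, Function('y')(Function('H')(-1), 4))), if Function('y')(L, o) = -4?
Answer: -334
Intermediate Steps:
Function('H')(J) = Add(-6, J) (Function('H')(J) = Add(J, -6) = Add(-6, J))
Add(122, Mul(114, Function('y')(Function('H')(-1), 4))) = Add(122, Mul(114, -4)) = Add(122, -456) = -334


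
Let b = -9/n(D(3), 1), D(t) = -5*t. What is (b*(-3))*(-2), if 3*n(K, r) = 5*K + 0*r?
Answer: 54/25 ≈ 2.1600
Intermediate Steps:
n(K, r) = 5*K/3 (n(K, r) = (5*K + 0*r)/3 = (5*K + 0)/3 = (5*K)/3 = 5*K/3)
b = 9/25 (b = -9/(5*(-5*3)/3) = -9/((5/3)*(-15)) = -9/(-25) = -9*(-1/25) = 9/25 ≈ 0.36000)
(b*(-3))*(-2) = ((9/25)*(-3))*(-2) = -27/25*(-2) = 54/25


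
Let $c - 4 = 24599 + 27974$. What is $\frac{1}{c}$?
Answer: $\frac{1}{52577} \approx 1.902 \cdot 10^{-5}$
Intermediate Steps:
$c = 52577$ ($c = 4 + \left(24599 + 27974\right) = 4 + 52573 = 52577$)
$\frac{1}{c} = \frac{1}{52577}$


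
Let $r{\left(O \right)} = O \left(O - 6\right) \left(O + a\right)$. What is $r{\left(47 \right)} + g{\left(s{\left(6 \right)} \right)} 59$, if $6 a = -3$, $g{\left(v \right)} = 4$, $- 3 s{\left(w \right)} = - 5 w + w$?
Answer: $\frac{179683}{2} \approx 89842.0$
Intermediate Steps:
$s{\left(w \right)} = \frac{4 w}{3}$ ($s{\left(w \right)} = - \frac{- 5 w + w}{3} = - \frac{\left(-4\right) w}{3} = \frac{4 w}{3}$)
$a = - \frac{1}{2}$ ($a = \frac{1}{6} \left(-3\right) = - \frac{1}{2} \approx -0.5$)
$r{\left(O \right)} = O \left(-6 + O\right) \left(- \frac{1}{2} + O\right)$ ($r{\left(O \right)} = O \left(O - 6\right) \left(O - \frac{1}{2}\right) = O \left(-6 + O\right) \left(- \frac{1}{2} + O\right)$)
$r{\left(47 \right)} + g{\left(s{\left(6 \right)} \right)} 59 = \frac{1}{2} \cdot 47 \left(6 - 611 + 2 \cdot 47^{2}\right) + 4 \cdot 59 = \frac{1}{2} \cdot 47 \left(6 - 611 + 2 \cdot 2209\right) + 236 = \frac{1}{2} \cdot 47 \left(6 - 611 + 4418\right) + 236 = \frac{1}{2} \cdot 47 \cdot 3813 + 236 = \frac{179211}{2} + 236 = \frac{179683}{2}$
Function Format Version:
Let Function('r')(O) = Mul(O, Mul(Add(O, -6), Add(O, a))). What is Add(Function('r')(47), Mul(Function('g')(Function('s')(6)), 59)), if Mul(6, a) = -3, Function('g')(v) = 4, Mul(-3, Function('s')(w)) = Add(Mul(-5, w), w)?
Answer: Rational(179683, 2) ≈ 89842.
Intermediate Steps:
Function('s')(w) = Mul(Rational(4, 3), w) (Function('s')(w) = Mul(Rational(-1, 3), Add(Mul(-5, w), w)) = Mul(Rational(-1, 3), Mul(-4, w)) = Mul(Rational(4, 3), w))
a = Rational(-1, 2) (a = Mul(Rational(1, 6), -3) = Rational(-1, 2) ≈ -0.50000)
Function('r')(O) = Mul(O, Add(-6, O), Add(Rational(-1, 2), O)) (Function('r')(O) = Mul(O, Mul(Add(O, -6), Add(O, Rational(-1, 2)))) = Mul(O, Mul(Add(-6, O), Add(Rational(-1, 2), O))) = Mul(O, Add(-6, O), Add(Rational(-1, 2), O)))
Add(Function('r')(47), Mul(Function('g')(Function('s')(6)), 59)) = Add(Mul(Rational(1, 2), 47, Add(6, Mul(-13, 47), Mul(2, Pow(47, 2)))), Mul(4, 59)) = Add(Mul(Rational(1, 2), 47, Add(6, -611, Mul(2, 2209))), 236) = Add(Mul(Rational(1, 2), 47, Add(6, -611, 4418)), 236) = Add(Mul(Rational(1, 2), 47, 3813), 236) = Add(Rational(179211, 2), 236) = Rational(179683, 2)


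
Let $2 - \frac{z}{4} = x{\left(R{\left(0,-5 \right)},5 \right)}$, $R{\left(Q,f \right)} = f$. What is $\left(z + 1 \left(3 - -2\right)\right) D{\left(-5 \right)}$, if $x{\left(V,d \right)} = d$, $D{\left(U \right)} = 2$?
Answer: $-14$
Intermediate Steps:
$z = -12$ ($z = 8 - 20 = -12$)
$\left(z + 1 \left(3 - -2\right)\right) D{\left(-5 \right)} = \left(-12 + 1 \left(3 - -2\right)\right) 2 = \left(-12 + 1 \left(3 + 2\right)\right) 2 = \left(-12 + 1 \cdot 5\right) 2 = \left(-12 + 5\right) 2 = \left(-7\right) 2 = -14$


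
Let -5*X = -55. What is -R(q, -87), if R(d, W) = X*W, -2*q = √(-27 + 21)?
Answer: 957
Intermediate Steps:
q = -I*√6/2 (q = -√(-27 + 21)/2 = -I*√6/2 ≈ -1.2247*I)
X = 11 (X = -⅕*(-55) = 11)
R(d, W) = 11*W
-R(q, -87) = -11*(-87) = -1*(-957) = 957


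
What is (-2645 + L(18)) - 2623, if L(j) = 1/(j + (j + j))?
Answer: -284471/54 ≈ -5268.0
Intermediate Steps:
L(j) = 1/(3*j) (L(j) = 1/(j + 2*j) = 1/(3*j))
(-2645 + L(18)) - 2623 = (-2645 + (1/3)/18) - 2623 = (-2645 + (1/3)*(1/18)) - 2623 = (-2645 + 1/54) - 2623 = -142829/54 - 2623 = -284471/54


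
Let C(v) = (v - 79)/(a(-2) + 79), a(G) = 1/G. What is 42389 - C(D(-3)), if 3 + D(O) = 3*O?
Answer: 6655255/157 ≈ 42390.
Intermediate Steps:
D(O) = -3 + 3*O
C(v) = -158/157 + 2*v/157 (C(v) = (v - 79)/(1/(-2) + 79) = (-79 + v)/(-1/2 + 79) = (-79 + v)/(157/2) = (-79 + v)*(2/157) = -158/157 + 2*v/157)
42389 - C(D(-3)) = 42389 - (-158/157 + 2*(-3 + 3*(-3))/157) = 42389 - (-158/157 + 2*(-3 - 9)/157) = 42389 - (-158/157 + (2/157)*(-12)) = 42389 - (-158/157 - 24/157) = 42389 - 1*(-182/157) = 42389 + 182/157 = 6655255/157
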